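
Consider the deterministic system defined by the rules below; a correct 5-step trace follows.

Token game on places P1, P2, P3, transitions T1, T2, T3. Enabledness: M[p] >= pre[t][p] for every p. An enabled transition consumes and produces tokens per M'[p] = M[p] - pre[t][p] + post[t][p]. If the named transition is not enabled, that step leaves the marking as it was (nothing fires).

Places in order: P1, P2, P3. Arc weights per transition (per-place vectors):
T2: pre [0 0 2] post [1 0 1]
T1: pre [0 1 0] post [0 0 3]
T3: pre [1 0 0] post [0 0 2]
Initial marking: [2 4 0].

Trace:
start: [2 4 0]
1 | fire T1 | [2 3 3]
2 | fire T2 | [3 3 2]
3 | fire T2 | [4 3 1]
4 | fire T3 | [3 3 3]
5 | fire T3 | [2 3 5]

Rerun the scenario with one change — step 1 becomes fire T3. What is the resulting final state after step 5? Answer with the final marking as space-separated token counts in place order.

0 4 5

(re-executing from step 1 with the substitution; state before step 1: [2 4 0])
1 | fire T3 | [1 4 2]
2 | fire T2 | [2 4 1]
3 | fire T2 | [2 4 1]
4 | fire T3 | [1 4 3]
5 | fire T3 | [0 4 5]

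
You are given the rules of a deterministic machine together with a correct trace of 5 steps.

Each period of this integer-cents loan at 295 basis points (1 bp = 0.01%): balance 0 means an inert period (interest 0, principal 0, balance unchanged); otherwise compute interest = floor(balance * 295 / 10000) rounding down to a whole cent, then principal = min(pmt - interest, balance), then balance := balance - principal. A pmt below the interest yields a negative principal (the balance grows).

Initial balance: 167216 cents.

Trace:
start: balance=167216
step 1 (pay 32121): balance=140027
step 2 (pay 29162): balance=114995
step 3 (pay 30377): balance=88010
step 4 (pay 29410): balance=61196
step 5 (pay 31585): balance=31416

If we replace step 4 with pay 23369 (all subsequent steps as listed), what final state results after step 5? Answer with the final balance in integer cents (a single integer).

37635

(re-executing from step 4 with the substitution; state before step 4: balance=88010)
step 4 (pay 23369): balance=67237
step 5 (pay 31585): balance=37635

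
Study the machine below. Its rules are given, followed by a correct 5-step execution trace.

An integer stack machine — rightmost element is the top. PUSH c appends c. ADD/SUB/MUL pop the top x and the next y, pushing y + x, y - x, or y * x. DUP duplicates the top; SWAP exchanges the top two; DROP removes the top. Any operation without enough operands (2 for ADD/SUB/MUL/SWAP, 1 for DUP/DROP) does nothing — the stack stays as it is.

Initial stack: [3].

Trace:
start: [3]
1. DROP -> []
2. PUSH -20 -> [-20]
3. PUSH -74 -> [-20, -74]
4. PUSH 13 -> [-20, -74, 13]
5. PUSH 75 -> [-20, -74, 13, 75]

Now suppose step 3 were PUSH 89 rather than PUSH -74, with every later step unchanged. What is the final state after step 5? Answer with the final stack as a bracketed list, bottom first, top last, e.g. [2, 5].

[-20, 89, 13, 75]

(re-executing from step 3 with the substitution; state before step 3: [-20])
3. PUSH 89 -> [-20, 89]
4. PUSH 13 -> [-20, 89, 13]
5. PUSH 75 -> [-20, 89, 13, 75]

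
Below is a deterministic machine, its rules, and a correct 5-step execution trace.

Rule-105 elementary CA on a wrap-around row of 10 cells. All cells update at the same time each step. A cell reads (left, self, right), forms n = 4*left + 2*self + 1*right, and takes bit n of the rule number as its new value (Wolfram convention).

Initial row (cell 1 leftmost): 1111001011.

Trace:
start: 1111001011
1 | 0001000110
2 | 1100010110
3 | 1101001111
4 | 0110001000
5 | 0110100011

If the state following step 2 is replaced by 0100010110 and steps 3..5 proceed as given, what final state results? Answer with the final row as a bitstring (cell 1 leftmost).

state after step 2 := 0100010110
3 | 0001001110
4 | 1100001010
5 | 1101100101

1101100101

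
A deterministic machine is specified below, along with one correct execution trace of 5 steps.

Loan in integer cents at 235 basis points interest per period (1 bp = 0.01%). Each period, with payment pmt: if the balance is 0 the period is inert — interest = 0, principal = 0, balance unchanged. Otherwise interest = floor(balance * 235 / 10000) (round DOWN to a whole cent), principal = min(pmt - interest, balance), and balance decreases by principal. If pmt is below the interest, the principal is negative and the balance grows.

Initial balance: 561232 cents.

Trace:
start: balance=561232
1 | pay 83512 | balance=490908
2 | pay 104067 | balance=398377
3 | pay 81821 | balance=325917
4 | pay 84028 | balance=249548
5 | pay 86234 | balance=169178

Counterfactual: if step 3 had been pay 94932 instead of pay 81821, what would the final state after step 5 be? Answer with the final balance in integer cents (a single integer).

(re-executing from step 3 with the substitution; state before step 3: balance=398377)
3 | pay 94932 | balance=312806
4 | pay 84028 | balance=236128
5 | pay 86234 | balance=155443

155443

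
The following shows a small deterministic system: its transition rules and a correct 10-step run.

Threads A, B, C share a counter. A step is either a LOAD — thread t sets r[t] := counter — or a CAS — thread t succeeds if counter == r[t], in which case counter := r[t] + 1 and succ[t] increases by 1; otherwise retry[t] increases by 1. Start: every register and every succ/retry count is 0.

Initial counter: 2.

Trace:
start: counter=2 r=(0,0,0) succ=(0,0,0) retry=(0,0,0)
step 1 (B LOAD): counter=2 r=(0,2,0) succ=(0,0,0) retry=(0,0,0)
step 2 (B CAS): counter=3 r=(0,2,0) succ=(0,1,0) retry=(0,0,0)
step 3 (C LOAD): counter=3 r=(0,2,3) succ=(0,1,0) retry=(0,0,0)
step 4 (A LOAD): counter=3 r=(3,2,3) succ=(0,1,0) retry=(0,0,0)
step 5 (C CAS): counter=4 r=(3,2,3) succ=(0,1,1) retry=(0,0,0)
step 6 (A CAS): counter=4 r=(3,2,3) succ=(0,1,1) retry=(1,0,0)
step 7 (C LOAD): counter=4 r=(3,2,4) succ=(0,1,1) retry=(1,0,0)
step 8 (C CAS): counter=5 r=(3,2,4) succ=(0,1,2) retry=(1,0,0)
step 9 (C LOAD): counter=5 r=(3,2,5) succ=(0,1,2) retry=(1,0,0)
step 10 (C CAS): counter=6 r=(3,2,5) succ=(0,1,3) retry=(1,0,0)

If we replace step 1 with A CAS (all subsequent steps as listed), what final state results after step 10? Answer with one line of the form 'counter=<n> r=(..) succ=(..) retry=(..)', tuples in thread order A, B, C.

(re-executing from step 1 with the substitution; state before step 1: counter=2 r=(0,0,0) succ=(0,0,0) retry=(0,0,0))
step 1 (A CAS): counter=2 r=(0,0,0) succ=(0,0,0) retry=(1,0,0)
step 2 (B CAS): counter=2 r=(0,0,0) succ=(0,0,0) retry=(1,1,0)
step 3 (C LOAD): counter=2 r=(0,0,2) succ=(0,0,0) retry=(1,1,0)
step 4 (A LOAD): counter=2 r=(2,0,2) succ=(0,0,0) retry=(1,1,0)
step 5 (C CAS): counter=3 r=(2,0,2) succ=(0,0,1) retry=(1,1,0)
step 6 (A CAS): counter=3 r=(2,0,2) succ=(0,0,1) retry=(2,1,0)
step 7 (C LOAD): counter=3 r=(2,0,3) succ=(0,0,1) retry=(2,1,0)
step 8 (C CAS): counter=4 r=(2,0,3) succ=(0,0,2) retry=(2,1,0)
step 9 (C LOAD): counter=4 r=(2,0,4) succ=(0,0,2) retry=(2,1,0)
step 10 (C CAS): counter=5 r=(2,0,4) succ=(0,0,3) retry=(2,1,0)

counter=5 r=(2,0,4) succ=(0,0,3) retry=(2,1,0)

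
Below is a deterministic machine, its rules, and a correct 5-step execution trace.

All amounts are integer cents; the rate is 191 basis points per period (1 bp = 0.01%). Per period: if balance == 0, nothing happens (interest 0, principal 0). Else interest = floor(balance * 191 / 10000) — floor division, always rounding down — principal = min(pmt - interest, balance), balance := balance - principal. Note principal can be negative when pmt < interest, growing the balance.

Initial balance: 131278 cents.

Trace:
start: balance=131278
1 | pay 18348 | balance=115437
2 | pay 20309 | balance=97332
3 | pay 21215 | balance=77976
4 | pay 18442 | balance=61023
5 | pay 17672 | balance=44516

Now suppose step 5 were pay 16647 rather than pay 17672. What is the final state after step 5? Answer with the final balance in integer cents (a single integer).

(re-executing from step 5 with the substitution; state before step 5: balance=61023)
5 | pay 16647 | balance=45541

45541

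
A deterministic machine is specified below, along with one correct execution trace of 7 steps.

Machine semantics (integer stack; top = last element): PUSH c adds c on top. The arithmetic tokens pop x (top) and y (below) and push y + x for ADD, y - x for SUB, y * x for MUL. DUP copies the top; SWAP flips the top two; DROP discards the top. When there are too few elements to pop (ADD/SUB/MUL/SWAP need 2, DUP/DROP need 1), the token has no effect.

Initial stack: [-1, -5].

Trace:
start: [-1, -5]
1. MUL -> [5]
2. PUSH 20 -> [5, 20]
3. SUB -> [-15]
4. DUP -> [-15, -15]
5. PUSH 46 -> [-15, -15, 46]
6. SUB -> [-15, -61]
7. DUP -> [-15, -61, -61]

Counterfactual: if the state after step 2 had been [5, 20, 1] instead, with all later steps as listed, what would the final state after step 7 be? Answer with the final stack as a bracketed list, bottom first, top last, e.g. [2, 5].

state after step 2 := [5, 20, 1]
3. SUB -> [5, 19]
4. DUP -> [5, 19, 19]
5. PUSH 46 -> [5, 19, 19, 46]
6. SUB -> [5, 19, -27]
7. DUP -> [5, 19, -27, -27]

[5, 19, -27, -27]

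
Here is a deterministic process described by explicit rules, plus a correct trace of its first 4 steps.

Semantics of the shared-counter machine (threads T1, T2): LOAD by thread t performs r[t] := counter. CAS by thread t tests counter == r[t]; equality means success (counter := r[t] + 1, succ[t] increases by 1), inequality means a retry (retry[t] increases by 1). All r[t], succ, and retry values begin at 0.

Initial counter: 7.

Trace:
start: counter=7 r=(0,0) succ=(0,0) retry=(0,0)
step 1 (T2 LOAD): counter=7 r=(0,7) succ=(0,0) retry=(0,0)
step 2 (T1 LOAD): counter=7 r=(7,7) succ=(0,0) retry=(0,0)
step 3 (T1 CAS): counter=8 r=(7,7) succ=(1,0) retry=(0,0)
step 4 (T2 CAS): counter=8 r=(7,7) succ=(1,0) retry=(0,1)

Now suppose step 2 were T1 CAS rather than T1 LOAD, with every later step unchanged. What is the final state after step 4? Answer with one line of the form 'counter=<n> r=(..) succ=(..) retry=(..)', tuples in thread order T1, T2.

(re-executing from step 2 with the substitution; state before step 2: counter=7 r=(0,7) succ=(0,0) retry=(0,0))
step 2 (T1 CAS): counter=7 r=(0,7) succ=(0,0) retry=(1,0)
step 3 (T1 CAS): counter=7 r=(0,7) succ=(0,0) retry=(2,0)
step 4 (T2 CAS): counter=8 r=(0,7) succ=(0,1) retry=(2,0)

counter=8 r=(0,7) succ=(0,1) retry=(2,0)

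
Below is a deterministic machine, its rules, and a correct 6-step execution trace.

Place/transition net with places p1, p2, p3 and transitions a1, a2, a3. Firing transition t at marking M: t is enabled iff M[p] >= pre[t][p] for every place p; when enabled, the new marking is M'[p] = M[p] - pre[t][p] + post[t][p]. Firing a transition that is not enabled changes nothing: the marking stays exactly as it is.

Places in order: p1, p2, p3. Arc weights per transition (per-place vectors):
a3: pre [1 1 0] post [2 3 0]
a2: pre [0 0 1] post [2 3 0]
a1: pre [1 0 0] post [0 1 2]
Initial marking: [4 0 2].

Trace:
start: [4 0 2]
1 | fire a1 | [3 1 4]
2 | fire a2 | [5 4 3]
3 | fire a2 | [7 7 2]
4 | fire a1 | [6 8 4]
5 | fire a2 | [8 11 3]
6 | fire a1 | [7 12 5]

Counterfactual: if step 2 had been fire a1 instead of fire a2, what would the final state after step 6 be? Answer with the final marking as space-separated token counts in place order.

(re-executing from step 2 with the substitution; state before step 2: [3 1 4])
2 | fire a1 | [2 2 6]
3 | fire a2 | [4 5 5]
4 | fire a1 | [3 6 7]
5 | fire a2 | [5 9 6]
6 | fire a1 | [4 10 8]

4 10 8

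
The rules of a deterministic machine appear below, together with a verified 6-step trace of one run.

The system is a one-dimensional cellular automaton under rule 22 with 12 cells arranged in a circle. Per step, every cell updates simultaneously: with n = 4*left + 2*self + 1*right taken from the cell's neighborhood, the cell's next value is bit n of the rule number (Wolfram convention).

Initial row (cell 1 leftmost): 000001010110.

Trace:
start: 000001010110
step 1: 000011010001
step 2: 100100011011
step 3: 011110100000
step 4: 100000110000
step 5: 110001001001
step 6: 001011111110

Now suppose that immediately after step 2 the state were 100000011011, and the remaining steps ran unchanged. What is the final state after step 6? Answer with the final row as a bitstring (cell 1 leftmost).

101001011111

state after step 2 := 100000011011
step 3: 010000100000
step 4: 111001110000
step 5: 000110001001
step 6: 101001011111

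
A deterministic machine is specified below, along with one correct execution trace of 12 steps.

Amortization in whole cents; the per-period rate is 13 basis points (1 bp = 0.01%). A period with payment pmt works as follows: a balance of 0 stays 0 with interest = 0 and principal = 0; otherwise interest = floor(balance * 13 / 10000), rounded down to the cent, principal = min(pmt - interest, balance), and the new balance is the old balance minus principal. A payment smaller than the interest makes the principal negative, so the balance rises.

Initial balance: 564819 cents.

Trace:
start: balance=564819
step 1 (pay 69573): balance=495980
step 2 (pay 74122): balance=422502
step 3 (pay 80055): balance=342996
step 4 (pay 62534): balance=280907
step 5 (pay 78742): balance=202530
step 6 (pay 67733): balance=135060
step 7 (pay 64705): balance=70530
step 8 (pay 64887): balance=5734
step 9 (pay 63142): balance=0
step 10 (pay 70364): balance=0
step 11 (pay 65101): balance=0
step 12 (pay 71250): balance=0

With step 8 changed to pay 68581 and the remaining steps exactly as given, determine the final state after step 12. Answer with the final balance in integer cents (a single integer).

(re-executing from step 8 with the substitution; state before step 8: balance=70530)
step 8 (pay 68581): balance=2040
step 9 (pay 63142): balance=0
step 10 (pay 70364): balance=0
step 11 (pay 65101): balance=0
step 12 (pay 71250): balance=0

0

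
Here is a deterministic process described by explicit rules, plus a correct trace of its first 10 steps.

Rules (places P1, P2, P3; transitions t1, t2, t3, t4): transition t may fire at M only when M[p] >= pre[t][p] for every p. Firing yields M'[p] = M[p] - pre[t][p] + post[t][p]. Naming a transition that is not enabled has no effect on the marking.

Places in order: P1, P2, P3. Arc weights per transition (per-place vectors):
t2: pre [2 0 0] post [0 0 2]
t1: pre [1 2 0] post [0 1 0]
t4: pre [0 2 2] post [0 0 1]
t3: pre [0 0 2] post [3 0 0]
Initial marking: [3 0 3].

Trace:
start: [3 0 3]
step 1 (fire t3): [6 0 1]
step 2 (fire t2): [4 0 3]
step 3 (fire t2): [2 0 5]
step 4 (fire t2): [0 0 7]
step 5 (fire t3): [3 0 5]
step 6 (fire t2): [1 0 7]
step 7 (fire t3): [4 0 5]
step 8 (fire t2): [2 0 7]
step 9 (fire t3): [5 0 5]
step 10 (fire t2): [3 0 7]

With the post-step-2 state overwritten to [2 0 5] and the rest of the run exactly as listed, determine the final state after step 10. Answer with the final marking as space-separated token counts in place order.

state after step 2 := [2 0 5]
step 3 (fire t2): [0 0 7]
step 4 (fire t2): [0 0 7]
step 5 (fire t3): [3 0 5]
step 6 (fire t2): [1 0 7]
step 7 (fire t3): [4 0 5]
step 8 (fire t2): [2 0 7]
step 9 (fire t3): [5 0 5]
step 10 (fire t2): [3 0 7]

3 0 7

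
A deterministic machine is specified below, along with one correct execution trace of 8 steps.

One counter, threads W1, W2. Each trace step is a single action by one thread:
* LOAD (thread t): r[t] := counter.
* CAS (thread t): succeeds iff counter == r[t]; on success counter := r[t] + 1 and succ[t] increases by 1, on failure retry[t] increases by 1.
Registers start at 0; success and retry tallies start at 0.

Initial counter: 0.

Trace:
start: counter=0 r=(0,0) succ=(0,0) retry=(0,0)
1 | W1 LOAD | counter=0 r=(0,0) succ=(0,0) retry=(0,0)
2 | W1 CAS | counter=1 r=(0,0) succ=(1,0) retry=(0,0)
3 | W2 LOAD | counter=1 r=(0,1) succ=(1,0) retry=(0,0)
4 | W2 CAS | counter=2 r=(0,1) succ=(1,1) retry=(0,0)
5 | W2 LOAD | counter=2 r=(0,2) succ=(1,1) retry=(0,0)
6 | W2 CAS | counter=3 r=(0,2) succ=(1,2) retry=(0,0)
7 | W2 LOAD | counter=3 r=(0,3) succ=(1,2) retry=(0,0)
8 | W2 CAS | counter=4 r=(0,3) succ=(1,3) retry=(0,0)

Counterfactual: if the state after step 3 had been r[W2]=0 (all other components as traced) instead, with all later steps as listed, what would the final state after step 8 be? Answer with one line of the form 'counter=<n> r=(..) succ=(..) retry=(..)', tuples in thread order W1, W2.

state after step 3 := counter=1 r=(0,0) succ=(1,0) retry=(0,0)
4 | W2 CAS | counter=1 r=(0,0) succ=(1,0) retry=(0,1)
5 | W2 LOAD | counter=1 r=(0,1) succ=(1,0) retry=(0,1)
6 | W2 CAS | counter=2 r=(0,1) succ=(1,1) retry=(0,1)
7 | W2 LOAD | counter=2 r=(0,2) succ=(1,1) retry=(0,1)
8 | W2 CAS | counter=3 r=(0,2) succ=(1,2) retry=(0,1)

counter=3 r=(0,2) succ=(1,2) retry=(0,1)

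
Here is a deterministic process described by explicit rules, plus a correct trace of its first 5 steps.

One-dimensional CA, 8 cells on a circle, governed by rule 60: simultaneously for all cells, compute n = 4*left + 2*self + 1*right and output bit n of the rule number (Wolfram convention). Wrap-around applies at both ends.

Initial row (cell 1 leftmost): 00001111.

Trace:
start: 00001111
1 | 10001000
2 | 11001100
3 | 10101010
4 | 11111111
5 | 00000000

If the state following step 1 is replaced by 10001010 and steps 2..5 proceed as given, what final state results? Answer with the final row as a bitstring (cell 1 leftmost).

00100010

state after step 1 := 10001010
2 | 11001111
3 | 00101000
4 | 00111100
5 | 00100010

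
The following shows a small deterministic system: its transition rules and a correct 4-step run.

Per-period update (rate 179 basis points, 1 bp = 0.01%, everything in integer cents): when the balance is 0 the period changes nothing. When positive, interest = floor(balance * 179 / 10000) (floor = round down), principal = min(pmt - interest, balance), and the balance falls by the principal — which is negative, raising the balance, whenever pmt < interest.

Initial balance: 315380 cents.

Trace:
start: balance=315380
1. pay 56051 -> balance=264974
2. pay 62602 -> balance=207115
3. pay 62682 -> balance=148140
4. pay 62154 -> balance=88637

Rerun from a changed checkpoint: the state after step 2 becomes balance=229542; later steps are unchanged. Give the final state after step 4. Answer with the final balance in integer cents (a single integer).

state after step 2 := balance=229542
3. pay 62682 -> balance=170968
4. pay 62154 -> balance=111874

111874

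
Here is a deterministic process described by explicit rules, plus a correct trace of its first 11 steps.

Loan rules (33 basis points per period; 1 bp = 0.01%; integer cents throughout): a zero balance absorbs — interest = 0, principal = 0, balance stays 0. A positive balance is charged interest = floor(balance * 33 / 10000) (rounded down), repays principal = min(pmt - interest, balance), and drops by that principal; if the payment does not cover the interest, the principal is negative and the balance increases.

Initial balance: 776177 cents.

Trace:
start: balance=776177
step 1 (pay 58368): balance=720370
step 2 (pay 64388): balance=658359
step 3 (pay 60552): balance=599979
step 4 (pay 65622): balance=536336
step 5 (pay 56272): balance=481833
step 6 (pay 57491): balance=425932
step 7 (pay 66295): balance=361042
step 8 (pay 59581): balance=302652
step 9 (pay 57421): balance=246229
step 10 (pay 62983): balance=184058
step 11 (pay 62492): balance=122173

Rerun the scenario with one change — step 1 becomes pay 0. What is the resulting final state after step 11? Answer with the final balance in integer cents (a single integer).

182495

(re-executing from step 1 with the substitution; state before step 1: balance=776177)
step 1 (pay 0): balance=778738
step 2 (pay 64388): balance=716919
step 3 (pay 60552): balance=658732
step 4 (pay 65622): balance=595283
step 5 (pay 56272): balance=540975
step 6 (pay 57491): balance=485269
step 7 (pay 66295): balance=420575
step 8 (pay 59581): balance=362381
step 9 (pay 57421): balance=306155
step 10 (pay 62983): balance=244182
step 11 (pay 62492): balance=182495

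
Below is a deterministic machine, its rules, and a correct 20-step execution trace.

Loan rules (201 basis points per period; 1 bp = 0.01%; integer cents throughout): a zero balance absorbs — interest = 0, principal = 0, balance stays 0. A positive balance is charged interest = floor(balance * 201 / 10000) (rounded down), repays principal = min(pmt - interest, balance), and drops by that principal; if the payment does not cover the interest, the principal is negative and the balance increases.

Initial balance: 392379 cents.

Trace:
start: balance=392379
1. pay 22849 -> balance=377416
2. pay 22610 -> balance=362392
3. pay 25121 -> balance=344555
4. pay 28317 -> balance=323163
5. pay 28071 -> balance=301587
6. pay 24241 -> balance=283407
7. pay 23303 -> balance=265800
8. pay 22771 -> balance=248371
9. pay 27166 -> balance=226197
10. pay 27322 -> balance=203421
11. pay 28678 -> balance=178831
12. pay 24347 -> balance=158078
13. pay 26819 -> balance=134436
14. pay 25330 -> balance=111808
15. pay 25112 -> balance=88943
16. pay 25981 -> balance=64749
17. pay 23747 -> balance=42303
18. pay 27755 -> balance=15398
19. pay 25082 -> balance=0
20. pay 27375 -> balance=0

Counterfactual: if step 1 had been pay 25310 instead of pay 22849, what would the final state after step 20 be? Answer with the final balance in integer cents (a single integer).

0

(re-executing from step 1 with the substitution; state before step 1: balance=392379)
1. pay 25310 -> balance=374955
2. pay 22610 -> balance=359881
3. pay 25121 -> balance=341993
4. pay 28317 -> balance=320550
5. pay 28071 -> balance=298922
6. pay 24241 -> balance=280689
7. pay 23303 -> balance=263027
8. pay 22771 -> balance=245542
9. pay 27166 -> balance=223311
10. pay 27322 -> balance=200477
11. pay 28678 -> balance=175828
12. pay 24347 -> balance=155015
13. pay 26819 -> balance=131311
14. pay 25330 -> balance=108620
15. pay 25112 -> balance=85691
16. pay 25981 -> balance=61432
17. pay 23747 -> balance=38919
18. pay 27755 -> balance=11946
19. pay 25082 -> balance=0
20. pay 27375 -> balance=0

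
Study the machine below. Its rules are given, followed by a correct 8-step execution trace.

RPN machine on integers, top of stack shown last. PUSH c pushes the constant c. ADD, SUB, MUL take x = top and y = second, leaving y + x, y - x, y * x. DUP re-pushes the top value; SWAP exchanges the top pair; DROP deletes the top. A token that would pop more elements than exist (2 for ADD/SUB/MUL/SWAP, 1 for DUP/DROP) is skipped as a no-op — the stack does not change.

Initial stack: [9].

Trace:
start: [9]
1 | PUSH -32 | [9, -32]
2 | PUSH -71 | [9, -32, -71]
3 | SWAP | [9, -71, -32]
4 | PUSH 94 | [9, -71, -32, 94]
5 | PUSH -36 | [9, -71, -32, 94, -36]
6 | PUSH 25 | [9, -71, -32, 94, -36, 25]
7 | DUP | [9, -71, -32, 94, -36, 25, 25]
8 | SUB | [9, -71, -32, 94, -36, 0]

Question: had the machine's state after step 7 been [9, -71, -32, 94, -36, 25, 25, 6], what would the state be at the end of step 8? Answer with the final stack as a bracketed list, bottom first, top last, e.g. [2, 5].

[9, -71, -32, 94, -36, 25, 19]

state after step 7 := [9, -71, -32, 94, -36, 25, 25, 6]
8 | SUB | [9, -71, -32, 94, -36, 25, 19]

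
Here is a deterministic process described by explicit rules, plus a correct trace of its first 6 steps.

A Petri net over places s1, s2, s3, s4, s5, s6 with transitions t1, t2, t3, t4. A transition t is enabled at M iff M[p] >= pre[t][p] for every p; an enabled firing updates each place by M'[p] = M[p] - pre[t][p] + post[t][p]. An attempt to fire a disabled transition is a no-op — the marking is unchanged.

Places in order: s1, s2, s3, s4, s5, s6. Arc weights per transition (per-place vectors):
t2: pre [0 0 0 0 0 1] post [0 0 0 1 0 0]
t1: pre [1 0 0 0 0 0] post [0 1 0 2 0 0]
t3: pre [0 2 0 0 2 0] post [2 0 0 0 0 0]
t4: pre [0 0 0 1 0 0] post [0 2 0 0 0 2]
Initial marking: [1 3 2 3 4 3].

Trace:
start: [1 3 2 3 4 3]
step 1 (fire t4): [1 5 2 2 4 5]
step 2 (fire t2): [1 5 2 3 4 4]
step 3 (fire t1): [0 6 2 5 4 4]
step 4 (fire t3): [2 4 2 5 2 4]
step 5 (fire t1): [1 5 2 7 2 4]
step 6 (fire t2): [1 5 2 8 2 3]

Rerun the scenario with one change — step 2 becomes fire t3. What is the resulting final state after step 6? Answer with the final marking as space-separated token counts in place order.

3 3 2 7 0 4

(re-executing from step 2 with the substitution; state before step 2: [1 5 2 2 4 5])
step 2 (fire t3): [3 3 2 2 2 5]
step 3 (fire t1): [2 4 2 4 2 5]
step 4 (fire t3): [4 2 2 4 0 5]
step 5 (fire t1): [3 3 2 6 0 5]
step 6 (fire t2): [3 3 2 7 0 4]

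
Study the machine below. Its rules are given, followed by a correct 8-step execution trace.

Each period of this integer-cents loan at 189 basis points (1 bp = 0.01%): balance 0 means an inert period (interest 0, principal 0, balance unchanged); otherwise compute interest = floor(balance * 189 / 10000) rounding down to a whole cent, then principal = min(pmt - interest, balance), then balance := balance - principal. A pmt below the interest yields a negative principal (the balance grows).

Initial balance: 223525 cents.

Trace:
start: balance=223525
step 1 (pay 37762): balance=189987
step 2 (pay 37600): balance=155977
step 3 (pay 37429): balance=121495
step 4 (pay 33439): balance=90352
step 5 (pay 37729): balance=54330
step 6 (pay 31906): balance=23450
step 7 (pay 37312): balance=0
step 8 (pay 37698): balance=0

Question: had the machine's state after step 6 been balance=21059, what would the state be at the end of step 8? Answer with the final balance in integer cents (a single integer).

0

state after step 6 := balance=21059
step 7 (pay 37312): balance=0
step 8 (pay 37698): balance=0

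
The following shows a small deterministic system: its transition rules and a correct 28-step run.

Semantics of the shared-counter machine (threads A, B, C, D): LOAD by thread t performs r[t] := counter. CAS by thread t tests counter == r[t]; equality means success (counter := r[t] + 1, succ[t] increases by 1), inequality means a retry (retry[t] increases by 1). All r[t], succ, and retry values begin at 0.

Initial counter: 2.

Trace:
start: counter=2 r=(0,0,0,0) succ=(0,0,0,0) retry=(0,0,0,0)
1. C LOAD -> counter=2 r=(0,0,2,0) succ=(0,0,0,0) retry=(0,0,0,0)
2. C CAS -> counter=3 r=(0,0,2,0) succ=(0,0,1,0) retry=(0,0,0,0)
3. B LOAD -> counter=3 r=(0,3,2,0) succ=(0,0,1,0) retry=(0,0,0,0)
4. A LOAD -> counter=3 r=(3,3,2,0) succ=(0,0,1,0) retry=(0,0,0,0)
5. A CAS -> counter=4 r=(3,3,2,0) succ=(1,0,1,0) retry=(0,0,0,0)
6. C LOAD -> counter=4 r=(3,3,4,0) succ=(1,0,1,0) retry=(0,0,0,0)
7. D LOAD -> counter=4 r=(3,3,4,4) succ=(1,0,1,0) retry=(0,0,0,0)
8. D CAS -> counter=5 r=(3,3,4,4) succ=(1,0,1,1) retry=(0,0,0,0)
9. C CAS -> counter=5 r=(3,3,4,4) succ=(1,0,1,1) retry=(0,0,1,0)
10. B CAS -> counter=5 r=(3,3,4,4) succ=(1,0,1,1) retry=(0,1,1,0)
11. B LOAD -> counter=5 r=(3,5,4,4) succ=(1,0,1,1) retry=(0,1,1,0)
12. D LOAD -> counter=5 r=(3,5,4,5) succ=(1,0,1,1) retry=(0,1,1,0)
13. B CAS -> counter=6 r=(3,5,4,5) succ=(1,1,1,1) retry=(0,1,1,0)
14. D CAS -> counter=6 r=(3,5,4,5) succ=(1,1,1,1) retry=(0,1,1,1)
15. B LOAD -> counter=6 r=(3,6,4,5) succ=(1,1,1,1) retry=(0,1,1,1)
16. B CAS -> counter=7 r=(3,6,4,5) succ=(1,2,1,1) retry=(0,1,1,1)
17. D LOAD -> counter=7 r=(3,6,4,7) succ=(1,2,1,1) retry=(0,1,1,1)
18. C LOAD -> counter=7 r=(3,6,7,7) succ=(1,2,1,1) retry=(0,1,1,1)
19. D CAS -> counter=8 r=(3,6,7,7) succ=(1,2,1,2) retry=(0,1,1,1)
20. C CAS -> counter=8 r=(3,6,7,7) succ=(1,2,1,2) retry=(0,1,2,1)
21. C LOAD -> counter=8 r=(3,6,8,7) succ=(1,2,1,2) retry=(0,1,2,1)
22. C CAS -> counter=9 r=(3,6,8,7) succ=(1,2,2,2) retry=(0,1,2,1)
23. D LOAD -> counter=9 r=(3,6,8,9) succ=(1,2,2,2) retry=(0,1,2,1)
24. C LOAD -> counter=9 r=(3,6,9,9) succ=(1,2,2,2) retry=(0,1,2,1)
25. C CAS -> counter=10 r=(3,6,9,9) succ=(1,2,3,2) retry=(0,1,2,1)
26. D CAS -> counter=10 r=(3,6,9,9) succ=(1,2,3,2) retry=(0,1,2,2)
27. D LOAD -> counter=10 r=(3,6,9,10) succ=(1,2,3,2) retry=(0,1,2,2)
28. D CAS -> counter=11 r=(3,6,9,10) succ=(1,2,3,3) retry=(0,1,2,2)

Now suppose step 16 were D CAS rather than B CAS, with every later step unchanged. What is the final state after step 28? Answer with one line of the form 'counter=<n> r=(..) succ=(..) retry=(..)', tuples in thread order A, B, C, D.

(re-executing from step 16 with the substitution; state before step 16: counter=6 r=(3,6,4,5) succ=(1,1,1,1) retry=(0,1,1,1))
16. D CAS -> counter=6 r=(3,6,4,5) succ=(1,1,1,1) retry=(0,1,1,2)
17. D LOAD -> counter=6 r=(3,6,4,6) succ=(1,1,1,1) retry=(0,1,1,2)
18. C LOAD -> counter=6 r=(3,6,6,6) succ=(1,1,1,1) retry=(0,1,1,2)
19. D CAS -> counter=7 r=(3,6,6,6) succ=(1,1,1,2) retry=(0,1,1,2)
20. C CAS -> counter=7 r=(3,6,6,6) succ=(1,1,1,2) retry=(0,1,2,2)
21. C LOAD -> counter=7 r=(3,6,7,6) succ=(1,1,1,2) retry=(0,1,2,2)
22. C CAS -> counter=8 r=(3,6,7,6) succ=(1,1,2,2) retry=(0,1,2,2)
23. D LOAD -> counter=8 r=(3,6,7,8) succ=(1,1,2,2) retry=(0,1,2,2)
24. C LOAD -> counter=8 r=(3,6,8,8) succ=(1,1,2,2) retry=(0,1,2,2)
25. C CAS -> counter=9 r=(3,6,8,8) succ=(1,1,3,2) retry=(0,1,2,2)
26. D CAS -> counter=9 r=(3,6,8,8) succ=(1,1,3,2) retry=(0,1,2,3)
27. D LOAD -> counter=9 r=(3,6,8,9) succ=(1,1,3,2) retry=(0,1,2,3)
28. D CAS -> counter=10 r=(3,6,8,9) succ=(1,1,3,3) retry=(0,1,2,3)

counter=10 r=(3,6,8,9) succ=(1,1,3,3) retry=(0,1,2,3)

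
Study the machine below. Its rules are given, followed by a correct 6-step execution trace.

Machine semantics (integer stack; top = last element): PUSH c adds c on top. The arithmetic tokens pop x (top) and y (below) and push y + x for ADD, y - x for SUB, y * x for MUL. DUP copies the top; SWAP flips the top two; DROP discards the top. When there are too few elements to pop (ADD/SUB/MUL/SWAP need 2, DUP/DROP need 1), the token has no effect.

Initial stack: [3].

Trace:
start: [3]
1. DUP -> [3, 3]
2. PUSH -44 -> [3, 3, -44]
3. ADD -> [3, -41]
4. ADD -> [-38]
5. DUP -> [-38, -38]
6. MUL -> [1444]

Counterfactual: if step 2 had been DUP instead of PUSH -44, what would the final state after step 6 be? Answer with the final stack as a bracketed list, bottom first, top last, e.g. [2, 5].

[81]

(re-executing from step 2 with the substitution; state before step 2: [3, 3])
2. DUP -> [3, 3, 3]
3. ADD -> [3, 6]
4. ADD -> [9]
5. DUP -> [9, 9]
6. MUL -> [81]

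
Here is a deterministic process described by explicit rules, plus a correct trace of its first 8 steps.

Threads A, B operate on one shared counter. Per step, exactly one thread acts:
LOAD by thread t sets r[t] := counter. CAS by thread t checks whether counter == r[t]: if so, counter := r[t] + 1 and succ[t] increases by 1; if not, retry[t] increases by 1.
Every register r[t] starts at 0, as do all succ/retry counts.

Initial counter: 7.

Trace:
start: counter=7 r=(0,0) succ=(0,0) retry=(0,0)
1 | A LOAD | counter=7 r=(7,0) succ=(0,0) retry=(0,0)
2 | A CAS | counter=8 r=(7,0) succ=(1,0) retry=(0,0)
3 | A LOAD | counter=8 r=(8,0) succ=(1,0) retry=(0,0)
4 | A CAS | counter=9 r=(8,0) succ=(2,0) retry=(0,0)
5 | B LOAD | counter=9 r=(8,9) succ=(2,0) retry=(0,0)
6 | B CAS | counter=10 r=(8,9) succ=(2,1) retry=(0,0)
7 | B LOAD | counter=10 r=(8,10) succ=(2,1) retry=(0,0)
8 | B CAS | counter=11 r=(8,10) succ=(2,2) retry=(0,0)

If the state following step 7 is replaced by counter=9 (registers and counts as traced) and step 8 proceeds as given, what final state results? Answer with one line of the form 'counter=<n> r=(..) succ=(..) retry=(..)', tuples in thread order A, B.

counter=9 r=(8,10) succ=(2,1) retry=(0,1)

state after step 7 := counter=9 r=(8,10) succ=(2,1) retry=(0,0)
8 | B CAS | counter=9 r=(8,10) succ=(2,1) retry=(0,1)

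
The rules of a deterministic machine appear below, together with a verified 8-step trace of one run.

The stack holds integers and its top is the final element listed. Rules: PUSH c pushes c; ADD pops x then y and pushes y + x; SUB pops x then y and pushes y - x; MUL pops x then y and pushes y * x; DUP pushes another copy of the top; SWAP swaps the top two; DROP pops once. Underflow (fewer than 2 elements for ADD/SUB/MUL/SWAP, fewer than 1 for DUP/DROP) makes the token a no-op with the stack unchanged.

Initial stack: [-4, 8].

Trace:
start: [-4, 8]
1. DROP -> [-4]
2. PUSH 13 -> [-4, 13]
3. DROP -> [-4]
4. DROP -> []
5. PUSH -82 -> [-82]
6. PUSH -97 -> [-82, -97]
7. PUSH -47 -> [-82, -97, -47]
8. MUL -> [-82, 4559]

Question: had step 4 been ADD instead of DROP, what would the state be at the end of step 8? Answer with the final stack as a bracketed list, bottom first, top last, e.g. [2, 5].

[-4, -82, 4559]

(re-executing from step 4 with the substitution; state before step 4: [-4])
4. ADD -> [-4]
5. PUSH -82 -> [-4, -82]
6. PUSH -97 -> [-4, -82, -97]
7. PUSH -47 -> [-4, -82, -97, -47]
8. MUL -> [-4, -82, 4559]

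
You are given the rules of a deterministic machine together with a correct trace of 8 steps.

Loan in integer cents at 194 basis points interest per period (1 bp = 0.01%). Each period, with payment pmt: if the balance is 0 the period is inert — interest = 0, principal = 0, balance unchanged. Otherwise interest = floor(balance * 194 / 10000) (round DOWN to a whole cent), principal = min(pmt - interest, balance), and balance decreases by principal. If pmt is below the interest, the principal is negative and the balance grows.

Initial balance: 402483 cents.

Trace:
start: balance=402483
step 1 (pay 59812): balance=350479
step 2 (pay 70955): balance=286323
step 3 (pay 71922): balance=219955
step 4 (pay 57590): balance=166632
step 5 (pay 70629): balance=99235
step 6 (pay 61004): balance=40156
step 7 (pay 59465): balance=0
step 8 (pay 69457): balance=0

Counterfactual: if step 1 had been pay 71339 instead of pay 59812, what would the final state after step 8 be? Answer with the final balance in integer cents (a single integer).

(re-executing from step 1 with the substitution; state before step 1: balance=402483)
step 1 (pay 71339): balance=338952
step 2 (pay 70955): balance=274572
step 3 (pay 71922): balance=207976
step 4 (pay 57590): balance=154420
step 5 (pay 70629): balance=86786
step 6 (pay 61004): balance=27465
step 7 (pay 59465): balance=0
step 8 (pay 69457): balance=0

0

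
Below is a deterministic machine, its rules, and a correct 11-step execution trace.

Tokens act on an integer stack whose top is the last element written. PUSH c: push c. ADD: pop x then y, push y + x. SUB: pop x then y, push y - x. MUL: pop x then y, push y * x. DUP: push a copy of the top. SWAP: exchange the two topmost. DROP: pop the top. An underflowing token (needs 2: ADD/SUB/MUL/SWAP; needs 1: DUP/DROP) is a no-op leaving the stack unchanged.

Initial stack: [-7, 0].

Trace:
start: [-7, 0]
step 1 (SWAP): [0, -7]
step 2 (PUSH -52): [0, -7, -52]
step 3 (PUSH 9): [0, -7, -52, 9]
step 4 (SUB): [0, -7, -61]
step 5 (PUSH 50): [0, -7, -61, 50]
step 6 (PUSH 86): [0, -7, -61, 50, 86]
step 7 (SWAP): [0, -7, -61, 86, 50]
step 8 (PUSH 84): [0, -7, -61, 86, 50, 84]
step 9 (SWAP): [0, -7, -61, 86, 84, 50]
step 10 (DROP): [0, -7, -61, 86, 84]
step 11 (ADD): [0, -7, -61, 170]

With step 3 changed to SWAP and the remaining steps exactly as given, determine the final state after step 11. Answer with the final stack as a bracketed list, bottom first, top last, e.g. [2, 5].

(re-executing from step 3 with the substitution; state before step 3: [0, -7, -52])
step 3 (SWAP): [0, -52, -7]
step 4 (SUB): [0, -45]
step 5 (PUSH 50): [0, -45, 50]
step 6 (PUSH 86): [0, -45, 50, 86]
step 7 (SWAP): [0, -45, 86, 50]
step 8 (PUSH 84): [0, -45, 86, 50, 84]
step 9 (SWAP): [0, -45, 86, 84, 50]
step 10 (DROP): [0, -45, 86, 84]
step 11 (ADD): [0, -45, 170]

[0, -45, 170]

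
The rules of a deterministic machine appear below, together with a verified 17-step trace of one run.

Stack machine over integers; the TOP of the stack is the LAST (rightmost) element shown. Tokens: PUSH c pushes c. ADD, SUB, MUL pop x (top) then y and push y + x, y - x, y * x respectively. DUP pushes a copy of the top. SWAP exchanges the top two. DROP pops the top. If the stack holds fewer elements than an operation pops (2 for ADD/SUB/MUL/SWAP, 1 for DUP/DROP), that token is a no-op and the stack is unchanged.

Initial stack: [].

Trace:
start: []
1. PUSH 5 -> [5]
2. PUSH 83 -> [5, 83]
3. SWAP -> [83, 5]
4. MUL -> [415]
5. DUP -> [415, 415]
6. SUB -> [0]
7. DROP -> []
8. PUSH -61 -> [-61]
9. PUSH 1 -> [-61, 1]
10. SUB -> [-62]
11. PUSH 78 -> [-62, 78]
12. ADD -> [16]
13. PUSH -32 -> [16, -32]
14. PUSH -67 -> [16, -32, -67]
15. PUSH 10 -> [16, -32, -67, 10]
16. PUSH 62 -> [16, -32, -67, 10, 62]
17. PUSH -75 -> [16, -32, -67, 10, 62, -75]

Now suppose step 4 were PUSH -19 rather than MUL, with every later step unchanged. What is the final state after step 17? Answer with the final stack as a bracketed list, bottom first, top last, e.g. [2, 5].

(re-executing from step 4 with the substitution; state before step 4: [83, 5])
4. PUSH -19 -> [83, 5, -19]
5. DUP -> [83, 5, -19, -19]
6. SUB -> [83, 5, 0]
7. DROP -> [83, 5]
8. PUSH -61 -> [83, 5, -61]
9. PUSH 1 -> [83, 5, -61, 1]
10. SUB -> [83, 5, -62]
11. PUSH 78 -> [83, 5, -62, 78]
12. ADD -> [83, 5, 16]
13. PUSH -32 -> [83, 5, 16, -32]
14. PUSH -67 -> [83, 5, 16, -32, -67]
15. PUSH 10 -> [83, 5, 16, -32, -67, 10]
16. PUSH 62 -> [83, 5, 16, -32, -67, 10, 62]
17. PUSH -75 -> [83, 5, 16, -32, -67, 10, 62, -75]

[83, 5, 16, -32, -67, 10, 62, -75]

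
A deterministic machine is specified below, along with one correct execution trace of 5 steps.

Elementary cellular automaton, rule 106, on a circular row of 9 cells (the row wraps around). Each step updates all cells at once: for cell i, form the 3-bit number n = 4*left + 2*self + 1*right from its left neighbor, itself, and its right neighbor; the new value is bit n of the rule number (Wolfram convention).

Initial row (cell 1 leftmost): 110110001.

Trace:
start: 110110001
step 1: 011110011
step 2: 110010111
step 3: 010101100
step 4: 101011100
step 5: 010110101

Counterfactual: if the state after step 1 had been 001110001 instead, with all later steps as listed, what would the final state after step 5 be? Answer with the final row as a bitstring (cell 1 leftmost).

101010011

state after step 1 := 001110001
step 2: 011010010
step 3: 111100100
step 4: 100101001
step 5: 101010011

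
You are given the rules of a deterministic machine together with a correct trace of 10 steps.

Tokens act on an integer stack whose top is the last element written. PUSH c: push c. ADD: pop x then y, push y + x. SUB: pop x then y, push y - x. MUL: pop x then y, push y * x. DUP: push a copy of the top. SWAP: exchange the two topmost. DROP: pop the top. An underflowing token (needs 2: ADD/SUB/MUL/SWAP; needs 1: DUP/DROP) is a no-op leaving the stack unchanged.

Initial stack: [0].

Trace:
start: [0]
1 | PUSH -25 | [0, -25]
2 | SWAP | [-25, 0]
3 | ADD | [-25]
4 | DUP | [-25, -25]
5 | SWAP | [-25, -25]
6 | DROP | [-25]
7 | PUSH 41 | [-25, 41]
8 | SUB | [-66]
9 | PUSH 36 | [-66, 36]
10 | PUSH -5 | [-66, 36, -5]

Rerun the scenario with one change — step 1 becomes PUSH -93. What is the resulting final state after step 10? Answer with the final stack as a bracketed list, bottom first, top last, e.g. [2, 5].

[-134, 36, -5]

(re-executing from step 1 with the substitution; state before step 1: [0])
1 | PUSH -93 | [0, -93]
2 | SWAP | [-93, 0]
3 | ADD | [-93]
4 | DUP | [-93, -93]
5 | SWAP | [-93, -93]
6 | DROP | [-93]
7 | PUSH 41 | [-93, 41]
8 | SUB | [-134]
9 | PUSH 36 | [-134, 36]
10 | PUSH -5 | [-134, 36, -5]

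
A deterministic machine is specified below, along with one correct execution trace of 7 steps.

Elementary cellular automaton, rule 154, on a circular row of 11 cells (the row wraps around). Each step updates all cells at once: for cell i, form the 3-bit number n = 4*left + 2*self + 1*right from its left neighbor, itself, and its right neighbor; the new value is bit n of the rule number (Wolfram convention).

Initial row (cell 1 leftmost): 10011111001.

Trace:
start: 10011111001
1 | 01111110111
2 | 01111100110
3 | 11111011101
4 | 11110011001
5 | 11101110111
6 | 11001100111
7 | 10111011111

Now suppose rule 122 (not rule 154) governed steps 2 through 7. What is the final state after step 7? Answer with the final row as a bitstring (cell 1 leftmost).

11000011111

(re-executing steps 2..7 under rule 122; state before step 2: 01111110111)
2 | 11000011101
3 | 01100110111
4 | 11111111101
5 | 00000000111
6 | 10000001101
7 | 11000011111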